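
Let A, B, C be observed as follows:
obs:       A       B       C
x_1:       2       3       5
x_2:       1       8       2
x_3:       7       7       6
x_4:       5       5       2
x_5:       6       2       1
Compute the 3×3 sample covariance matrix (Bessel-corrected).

Step 1 — column means:
  mean(A) = (2 + 1 + 7 + 5 + 6) / 5 = 21/5 = 4.2
  mean(B) = (3 + 8 + 7 + 5 + 2) / 5 = 25/5 = 5
  mean(C) = (5 + 2 + 6 + 2 + 1) / 5 = 16/5 = 3.2

Step 2 — sample covariance S[i,j] = (1/(n-1)) · Σ_k (x_{k,i} - mean_i) · (x_{k,j} - mean_j), with n-1 = 4.
  S[A,A] = ((-2.2)·(-2.2) + (-3.2)·(-3.2) + (2.8)·(2.8) + (0.8)·(0.8) + (1.8)·(1.8)) / 4 = 26.8/4 = 6.7
  S[A,B] = ((-2.2)·(-2) + (-3.2)·(3) + (2.8)·(2) + (0.8)·(0) + (1.8)·(-3)) / 4 = -5/4 = -1.25
  S[A,C] = ((-2.2)·(1.8) + (-3.2)·(-1.2) + (2.8)·(2.8) + (0.8)·(-1.2) + (1.8)·(-2.2)) / 4 = 2.8/4 = 0.7
  S[B,B] = ((-2)·(-2) + (3)·(3) + (2)·(2) + (0)·(0) + (-3)·(-3)) / 4 = 26/4 = 6.5
  S[B,C] = ((-2)·(1.8) + (3)·(-1.2) + (2)·(2.8) + (0)·(-1.2) + (-3)·(-2.2)) / 4 = 5/4 = 1.25
  S[C,C] = ((1.8)·(1.8) + (-1.2)·(-1.2) + (2.8)·(2.8) + (-1.2)·(-1.2) + (-2.2)·(-2.2)) / 4 = 18.8/4 = 4.7

S is symmetric (S[j,i] = S[i,j]). Assembling:

S = [[6.7, -1.25, 0.7],
 [-1.25, 6.5, 1.25],
 [0.7, 1.25, 4.7]]


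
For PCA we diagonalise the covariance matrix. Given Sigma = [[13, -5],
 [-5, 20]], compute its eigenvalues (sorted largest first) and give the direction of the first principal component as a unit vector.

Step 1 — characteristic polynomial of 2×2 Sigma:
  det(Sigma - λI) = λ² - trace · λ + det = 0.
  trace = 13 + 20 = 33, det = 13·20 - (-5)² = 235.
Step 2 — discriminant:
  Δ = trace² - 4·det = 1089 - 940 = 149.
Step 3 — eigenvalues:
  λ = (trace ± √Δ)/2 = (33 ± 12.2066)/2,
  λ_1 = 22.6033,  λ_2 = 10.3967.

Step 4 — unit eigenvector for λ_1: solve (Sigma - λ_1 I)v = 0. First row:
  (13 - 22.6033)·v_x + (-5)·v_y = 0, i.e. (-9.6033)·v_x + (-5)·v_y = 0,
  so v ∝ (b, λ_1 - a) = (-5, 9.6033); multiply by -1 so the first entry is positive: u = (5, -9.6033).
  ||u|| = √((5)² + (-9.6033)²) = √(117.2229) ≈ 10.827,
  v_1 = u/||u|| ≈ (0.4618, -0.887) (||v_1|| = 1).

λ_1 = 22.6033,  λ_2 = 10.3967;  v_1 ≈ (0.4618, -0.887)


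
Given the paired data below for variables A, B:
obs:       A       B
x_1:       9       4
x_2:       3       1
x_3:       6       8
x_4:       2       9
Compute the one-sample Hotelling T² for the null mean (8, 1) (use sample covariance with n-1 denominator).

Step 1 — sample mean vector:
  mean(A) = (9 + 3 + 6 + 2) / 4 = 20/4 = 5
  mean(B) = (4 + 1 + 8 + 9) / 4 = 22/4 = 5.5
  x̄ = (5, 5.5),  deviation x̄ - mu_0 = (5, 5.5) - (8, 1) = (-3, 4.5).

Step 2 — sample covariance matrix, S[i,j] = (1/(n-1)) · Σ_k (x_{k,i} - mean_i) · (x_{k,j} - mean_j), divisor n-1 = 3:
  S[A,A] = ((4)·(4) + (-2)·(-2) + (1)·(1) + (-3)·(-3)) / 3 = 30/3 = 10
  S[A,B] = ((4)·(-1.5) + (-2)·(-4.5) + (1)·(2.5) + (-3)·(3.5)) / 3 = -5/3 = -1.6667
  S[B,B] = ((-1.5)·(-1.5) + (-4.5)·(-4.5) + (2.5)·(2.5) + (3.5)·(3.5)) / 3 = 41/3 = 13.6667
  S = [[10, -1.6667],
 [-1.6667, 13.6667]].

Step 3 — invert S. det(S) = 10·13.6667 - (-1.6667)² = 133.8889.
  S^{-1} = (1/det) · [[d, -b], [-b, a]] = [[0.1021, 0.0124],
 [0.0124, 0.0747]].

Step 4 — quadratic form (x̄ - mu_0)^T · S^{-1} · (x̄ - mu_0):
  S^{-1} · (x̄ - mu_0) = (-0.2502, 0.2988),
  (x̄ - mu_0)^T · [...] = (-3)·(-0.2502) + (4.5)·(0.2988) = 2.095.

Step 5 — scale by n: T² = 4 · 2.095 = 8.3801.

T² ≈ 8.3801


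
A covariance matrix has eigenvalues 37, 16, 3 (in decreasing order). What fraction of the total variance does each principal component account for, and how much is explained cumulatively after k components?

Step 1 — total variance = trace(Sigma) = Σ λ_i = 37 + 16 + 3 = 56.

Step 2 — fraction explained by component i = λ_i / Σ λ:
  PC1: 37/56 = 0.6607
  PC2: 16/56 = 0.2857
  PC3: 3/56 = 0.0536

Step 3 — cumulative fraction after k components = (λ_1 + ... + λ_k) / Σ λ:
  k = 1: 37/56 = 0.6607
  k = 2: (37 + 16)/56 = 53/56 = 0.9464
  k = 3: (37 + 16 + 3)/56 = 56/56 = 1

Summary (fraction, with percent):

explained: PC1 0.6607 (66.07%), PC2 0.2857 (28.57%), PC3 0.0536 (5.36%);  cumulative: 0.6607, 0.9464, 1


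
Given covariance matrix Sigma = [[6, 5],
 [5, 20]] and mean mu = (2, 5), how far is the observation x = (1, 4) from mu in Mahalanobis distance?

Step 1 — centre the observation: (x - mu) = (-1, -1).

Step 2 — invert Sigma. det(Sigma) = 6·20 - (5)² = 95.
  Sigma^{-1} = (1/det) · [[d, -b], [-b, a]] = [[0.2105, -0.0526],
 [-0.0526, 0.0632]].

Step 3 — form the quadratic (x - mu)^T · Sigma^{-1} · (x - mu):
  Sigma^{-1} · (x - mu) = (-0.1579, -0.0105).
  (x - mu)^T · [Sigma^{-1} · (x - mu)] = (-1)·(-0.1579) + (-1)·(-0.0105) = 0.1684.

Step 4 — take square root: d = √(0.1684) ≈ 0.4104.

d(x, mu) = √(0.1684) ≈ 0.4104


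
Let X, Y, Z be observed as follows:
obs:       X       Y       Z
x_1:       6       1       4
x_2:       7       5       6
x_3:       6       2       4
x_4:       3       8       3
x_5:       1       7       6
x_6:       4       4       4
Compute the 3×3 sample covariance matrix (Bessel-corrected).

Step 1 — column means:
  mean(X) = (6 + 7 + 6 + 3 + 1 + 4) / 6 = 27/6 = 4.5
  mean(Y) = (1 + 5 + 2 + 8 + 7 + 4) / 6 = 27/6 = 4.5
  mean(Z) = (4 + 6 + 4 + 3 + 6 + 4) / 6 = 27/6 = 4.5

Step 2 — sample covariance S[i,j] = (1/(n-1)) · Σ_k (x_{k,i} - mean_i) · (x_{k,j} - mean_j), with n-1 = 5.
  S[X,X] = ((1.5)·(1.5) + (2.5)·(2.5) + (1.5)·(1.5) + (-1.5)·(-1.5) + (-3.5)·(-3.5) + (-0.5)·(-0.5)) / 5 = 25.5/5 = 5.1
  S[X,Y] = ((1.5)·(-3.5) + (2.5)·(0.5) + (1.5)·(-2.5) + (-1.5)·(3.5) + (-3.5)·(2.5) + (-0.5)·(-0.5)) / 5 = -21.5/5 = -4.3
  S[X,Z] = ((1.5)·(-0.5) + (2.5)·(1.5) + (1.5)·(-0.5) + (-1.5)·(-1.5) + (-3.5)·(1.5) + (-0.5)·(-0.5)) / 5 = -0.5/5 = -0.1
  S[Y,Y] = ((-3.5)·(-3.5) + (0.5)·(0.5) + (-2.5)·(-2.5) + (3.5)·(3.5) + (2.5)·(2.5) + (-0.5)·(-0.5)) / 5 = 37.5/5 = 7.5
  S[Y,Z] = ((-3.5)·(-0.5) + (0.5)·(1.5) + (-2.5)·(-0.5) + (3.5)·(-1.5) + (2.5)·(1.5) + (-0.5)·(-0.5)) / 5 = 2.5/5 = 0.5
  S[Z,Z] = ((-0.5)·(-0.5) + (1.5)·(1.5) + (-0.5)·(-0.5) + (-1.5)·(-1.5) + (1.5)·(1.5) + (-0.5)·(-0.5)) / 5 = 7.5/5 = 1.5

S is symmetric (S[j,i] = S[i,j]). Assembling:

S = [[5.1, -4.3, -0.1],
 [-4.3, 7.5, 0.5],
 [-0.1, 0.5, 1.5]]


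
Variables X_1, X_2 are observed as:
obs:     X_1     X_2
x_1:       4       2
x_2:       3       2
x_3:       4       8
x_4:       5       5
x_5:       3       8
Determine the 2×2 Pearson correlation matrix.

Step 1 — column means:
  mean(X_1) = (4 + 3 + 4 + 5 + 3) / 5 = 19/5 = 3.8
  mean(X_2) = (2 + 2 + 8 + 5 + 8) / 5 = 25/5 = 5

Step 2 — sample variances and covariances s[i,j] = (1/(n-1)) · Σ_k (x_{k,i} - mean_i) · (x_{k,j} - mean_j), with n-1 = 4:
  s[X_1,X_1] = ((0.2)·(0.2) + (-0.8)·(-0.8) + (0.2)·(0.2) + (1.2)·(1.2) + (-0.8)·(-0.8)) / 4 = 2.8/4 = 0.7
  s[X_1,X_2] = ((0.2)·(-3) + (-0.8)·(-3) + (0.2)·(3) + (1.2)·(0) + (-0.8)·(3)) / 4 = 0/4 = 0
  s[X_2,X_2] = ((-3)·(-3) + (-3)·(-3) + (3)·(3) + (0)·(0) + (3)·(3)) / 4 = 36/4 = 9
  Sample standard deviations s_i = √(s[i,i]):
  s(X_1) = √(0.7) = 0.8367
  s(X_2) = √(9) = 3

Step 3 — r_{ij} = s_{ij} / (s_i · s_j):
  r[X_1,X_1] = 1 (diagonal).
  r[X_1,X_2] = 0 / (0.8367 · 3) = 0 / 2.51 = 0
  r[X_2,X_2] = 1 (diagonal).

R is symmetric with unit diagonal. Assembling:

R = [[1, 0],
 [0, 1]]


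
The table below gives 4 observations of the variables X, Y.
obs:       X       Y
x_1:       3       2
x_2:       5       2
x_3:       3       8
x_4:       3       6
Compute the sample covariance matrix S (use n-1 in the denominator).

Step 1 — column means:
  mean(X) = (3 + 5 + 3 + 3) / 4 = 14/4 = 3.5
  mean(Y) = (2 + 2 + 8 + 6) / 4 = 18/4 = 4.5

Step 2 — sample covariance S[i,j] = (1/(n-1)) · Σ_k (x_{k,i} - mean_i) · (x_{k,j} - mean_j), with n-1 = 3.
  S[X,X] = ((-0.5)·(-0.5) + (1.5)·(1.5) + (-0.5)·(-0.5) + (-0.5)·(-0.5)) / 3 = 3/3 = 1
  S[X,Y] = ((-0.5)·(-2.5) + (1.5)·(-2.5) + (-0.5)·(3.5) + (-0.5)·(1.5)) / 3 = -5/3 = -1.6667
  S[Y,Y] = ((-2.5)·(-2.5) + (-2.5)·(-2.5) + (3.5)·(3.5) + (1.5)·(1.5)) / 3 = 27/3 = 9

S is symmetric (S[j,i] = S[i,j]). Assembling:

S = [[1, -1.6667],
 [-1.6667, 9]]


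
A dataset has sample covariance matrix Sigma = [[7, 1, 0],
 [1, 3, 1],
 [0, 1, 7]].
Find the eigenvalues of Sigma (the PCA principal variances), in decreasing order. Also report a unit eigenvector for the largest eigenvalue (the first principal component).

Step 1 — characteristic polynomial p(λ) = det(λI - Sigma) = λ³ - tr·λ² + c_1·λ - det, where tr = trace, c_1 = sum of the principal 2×2 minors, det = det(Sigma):
  tr = 7 + 3 + 7 = 17,
  c_1 = (7·3 - (1)²) + (7·7 - (0)²) + (3·7 - (1)²) = 20 + 49 + 20 = 89,
  det = 7·(3·7 - (1)²) - (1)·((1)·7 - (1)·(0)) + (0)·((1)·(1) - 3·(0)) = 7·(20) - (1)·(7) + (0)·(1) = 133.
  So p(λ) = λ³ - 17λ² + 89λ - 133.
Step 2 — look for an integer root (rational root theorem: any rational root is an integer divisor of 133). Testing λ = 7:
  p(7) = 343 - 833 + 623 - 133 = 0  ✓
  Dividing out (λ - 7): p(λ) = (λ - 7)(λ² - 10λ + 19).
Step 3 — remaining eigenvalues from the quadratic λ² - 10λ + 19 = 0:
  Δ = 10² - 4·19 = 100 - 76 = 24,  λ = (10 ± √24)/2 = (10 ± 4.899)/2 ≈ 7.4495 or 2.5505.
  Sorted: λ_1 = 7.4495,  λ_2 = 7,  λ_3 = 2.5505  (check: sum = 17 = tr ✓).

Step 4 — unit eigenvector for λ_1 ≈ 7.4495: v spans the null space of (Sigma - λ_1 I), whose rows are
  r_1 = (-0.4495, 1, 0),  r_2 = (1, -4.4495, 1),  r_3 = (0, 1, -0.4495).
  v is orthogonal to every row, so take v ∝ r_1 × r_2 = ((1)·(1) - (0)·(-4.4495), (0)·(1) - (-0.4495)·(1), (-0.4495)·(-4.4495) - (1)·(1)) ≈ (1, 0.4495, 1).
  Let u = (1, 0.4495, 1).
  ||u|| = √((1)² + (0.4495)² + (1)²) = √(2.202) ≈ 1.4839,  v_1 = u/||u|| ≈ (0.6739, 0.3029, 0.6739) (||v_1|| = 1).

λ_1 = 7.4495,  λ_2 = 7,  λ_3 = 2.5505;  v_1 ≈ (0.6739, 0.3029, 0.6739)


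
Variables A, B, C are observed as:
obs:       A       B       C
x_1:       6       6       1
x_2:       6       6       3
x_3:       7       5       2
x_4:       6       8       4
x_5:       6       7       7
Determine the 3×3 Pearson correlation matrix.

Step 1 — column means:
  mean(A) = (6 + 6 + 7 + 6 + 6) / 5 = 31/5 = 6.2
  mean(B) = (6 + 6 + 5 + 8 + 7) / 5 = 32/5 = 6.4
  mean(C) = (1 + 3 + 2 + 4 + 7) / 5 = 17/5 = 3.4

Step 2 — sample variances and covariances s[i,j] = (1/(n-1)) · Σ_k (x_{k,i} - mean_i) · (x_{k,j} - mean_j), with n-1 = 4:
  s[A,A] = ((-0.2)·(-0.2) + (-0.2)·(-0.2) + (0.8)·(0.8) + (-0.2)·(-0.2) + (-0.2)·(-0.2)) / 4 = 0.8/4 = 0.2
  s[A,B] = ((-0.2)·(-0.4) + (-0.2)·(-0.4) + (0.8)·(-1.4) + (-0.2)·(1.6) + (-0.2)·(0.6)) / 4 = -1.4/4 = -0.35
  s[A,C] = ((-0.2)·(-2.4) + (-0.2)·(-0.4) + (0.8)·(-1.4) + (-0.2)·(0.6) + (-0.2)·(3.6)) / 4 = -1.4/4 = -0.35
  s[B,B] = ((-0.4)·(-0.4) + (-0.4)·(-0.4) + (-1.4)·(-1.4) + (1.6)·(1.6) + (0.6)·(0.6)) / 4 = 5.2/4 = 1.3
  s[B,C] = ((-0.4)·(-2.4) + (-0.4)·(-0.4) + (-1.4)·(-1.4) + (1.6)·(0.6) + (0.6)·(3.6)) / 4 = 6.2/4 = 1.55
  s[C,C] = ((-2.4)·(-2.4) + (-0.4)·(-0.4) + (-1.4)·(-1.4) + (0.6)·(0.6) + (3.6)·(3.6)) / 4 = 21.2/4 = 5.3
  Sample standard deviations s_i = √(s[i,i]):
  s(A) = √(0.2) = 0.4472
  s(B) = √(1.3) = 1.1402
  s(C) = √(5.3) = 2.3022

Step 3 — r_{ij} = s_{ij} / (s_i · s_j):
  r[A,A] = 1 (diagonal).
  r[A,B] = -0.35 / (0.4472 · 1.1402) = -0.35 / 0.5099 = -0.6864
  r[A,C] = -0.35 / (0.4472 · 2.3022) = -0.35 / 1.0296 = -0.34
  r[B,B] = 1 (diagonal).
  r[B,C] = 1.55 / (1.1402 · 2.3022) = 1.55 / 2.6249 = 0.5905
  r[C,C] = 1 (diagonal).

R is symmetric with unit diagonal. Assembling:

R = [[1, -0.6864, -0.34],
 [-0.6864, 1, 0.5905],
 [-0.34, 0.5905, 1]]


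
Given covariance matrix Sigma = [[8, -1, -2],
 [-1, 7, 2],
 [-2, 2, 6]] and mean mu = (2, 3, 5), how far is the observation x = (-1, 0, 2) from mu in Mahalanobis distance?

Step 1 — centre the observation: (x - mu) = (-3, -3, -3).

Step 2 — invert Sigma (cofactor / det for 3×3, or solve directly):
  Sigma^{-1} = [[0.1367, 0.0072, 0.0432],
 [0.0072, 0.1583, -0.0504],
 [0.0432, -0.0504, 0.1978]].

Step 3 — form the quadratic (x - mu)^T · Sigma^{-1} · (x - mu):
  Sigma^{-1} · (x - mu) = (-0.5612, -0.3453, -0.5719).
  (x - mu)^T · [Sigma^{-1} · (x - mu)] = (-3)·(-0.5612) + (-3)·(-0.3453) + (-3)·(-0.5719) = 4.4353.

Step 4 — take square root: d = √(4.4353) ≈ 2.106.

d(x, mu) = √(4.4353) ≈ 2.106


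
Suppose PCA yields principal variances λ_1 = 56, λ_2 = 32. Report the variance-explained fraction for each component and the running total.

Step 1 — total variance = trace(Sigma) = Σ λ_i = 56 + 32 = 88.

Step 2 — fraction explained by component i = λ_i / Σ λ:
  PC1: 56/88 = 0.6364
  PC2: 32/88 = 0.3636

Step 3 — cumulative fraction after k components = (λ_1 + ... + λ_k) / Σ λ:
  k = 1: 56/88 = 0.6364
  k = 2: (56 + 32)/88 = 88/88 = 1

Summary (fraction, with percent):

explained: PC1 0.6364 (63.64%), PC2 0.3636 (36.36%);  cumulative: 0.6364, 1


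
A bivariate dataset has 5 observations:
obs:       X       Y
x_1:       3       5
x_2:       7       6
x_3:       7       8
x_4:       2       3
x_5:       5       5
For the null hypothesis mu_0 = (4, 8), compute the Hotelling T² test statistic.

Step 1 — sample mean vector:
  mean(X) = (3 + 7 + 7 + 2 + 5) / 5 = 24/5 = 4.8
  mean(Y) = (5 + 6 + 8 + 3 + 5) / 5 = 27/5 = 5.4
  x̄ = (4.8, 5.4),  deviation x̄ - mu_0 = (4.8, 5.4) - (4, 8) = (0.8, -2.6).

Step 2 — sample covariance matrix, S[i,j] = (1/(n-1)) · Σ_k (x_{k,i} - mean_i) · (x_{k,j} - mean_j), divisor n-1 = 4:
  S[X,X] = ((-1.8)·(-1.8) + (2.2)·(2.2) + (2.2)·(2.2) + (-2.8)·(-2.8) + (0.2)·(0.2)) / 4 = 20.8/4 = 5.2
  S[X,Y] = ((-1.8)·(-0.4) + (2.2)·(0.6) + (2.2)·(2.6) + (-2.8)·(-2.4) + (0.2)·(-0.4)) / 4 = 14.4/4 = 3.6
  S[Y,Y] = ((-0.4)·(-0.4) + (0.6)·(0.6) + (2.6)·(2.6) + (-2.4)·(-2.4) + (-0.4)·(-0.4)) / 4 = 13.2/4 = 3.3
  S = [[5.2, 3.6],
 [3.6, 3.3]].

Step 3 — invert S. det(S) = 5.2·3.3 - (3.6)² = 4.2.
  S^{-1} = (1/det) · [[d, -b], [-b, a]] = [[0.7857, -0.8571],
 [-0.8571, 1.2381]].

Step 4 — quadratic form (x̄ - mu_0)^T · S^{-1} · (x̄ - mu_0):
  S^{-1} · (x̄ - mu_0) = (2.8571, -3.9048),
  (x̄ - mu_0)^T · [...] = (0.8)·(2.8571) + (-2.6)·(-3.9048) = 12.4381.

Step 5 — scale by n: T² = 5 · 12.4381 = 62.1905.

T² ≈ 62.1905


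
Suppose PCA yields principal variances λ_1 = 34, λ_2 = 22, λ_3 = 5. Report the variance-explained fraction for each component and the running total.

Step 1 — total variance = trace(Sigma) = Σ λ_i = 34 + 22 + 5 = 61.

Step 2 — fraction explained by component i = λ_i / Σ λ:
  PC1: 34/61 = 0.5574
  PC2: 22/61 = 0.3607
  PC3: 5/61 = 0.082

Step 3 — cumulative fraction after k components = (λ_1 + ... + λ_k) / Σ λ:
  k = 1: 34/61 = 0.5574
  k = 2: (34 + 22)/61 = 56/61 = 0.918
  k = 3: (34 + 22 + 5)/61 = 61/61 = 1

Summary (fraction, with percent):

explained: PC1 0.5574 (55.74%), PC2 0.3607 (36.07%), PC3 0.082 (8.2%);  cumulative: 0.5574, 0.918, 1


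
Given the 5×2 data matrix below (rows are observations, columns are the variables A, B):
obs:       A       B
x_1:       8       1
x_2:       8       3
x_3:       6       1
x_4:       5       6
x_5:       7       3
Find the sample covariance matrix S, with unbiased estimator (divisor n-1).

Step 1 — column means:
  mean(A) = (8 + 8 + 6 + 5 + 7) / 5 = 34/5 = 6.8
  mean(B) = (1 + 3 + 1 + 6 + 3) / 5 = 14/5 = 2.8

Step 2 — sample covariance S[i,j] = (1/(n-1)) · Σ_k (x_{k,i} - mean_i) · (x_{k,j} - mean_j), with n-1 = 4.
  S[A,A] = ((1.2)·(1.2) + (1.2)·(1.2) + (-0.8)·(-0.8) + (-1.8)·(-1.8) + (0.2)·(0.2)) / 4 = 6.8/4 = 1.7
  S[A,B] = ((1.2)·(-1.8) + (1.2)·(0.2) + (-0.8)·(-1.8) + (-1.8)·(3.2) + (0.2)·(0.2)) / 4 = -6.2/4 = -1.55
  S[B,B] = ((-1.8)·(-1.8) + (0.2)·(0.2) + (-1.8)·(-1.8) + (3.2)·(3.2) + (0.2)·(0.2)) / 4 = 16.8/4 = 4.2

S is symmetric (S[j,i] = S[i,j]). Assembling:

S = [[1.7, -1.55],
 [-1.55, 4.2]]


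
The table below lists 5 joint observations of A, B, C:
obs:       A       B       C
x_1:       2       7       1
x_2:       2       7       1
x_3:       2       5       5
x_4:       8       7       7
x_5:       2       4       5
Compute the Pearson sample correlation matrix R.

Step 1 — column means:
  mean(A) = (2 + 2 + 2 + 8 + 2) / 5 = 16/5 = 3.2
  mean(B) = (7 + 7 + 5 + 7 + 4) / 5 = 30/5 = 6
  mean(C) = (1 + 1 + 5 + 7 + 5) / 5 = 19/5 = 3.8

Step 2 — sample variances and covariances s[i,j] = (1/(n-1)) · Σ_k (x_{k,i} - mean_i) · (x_{k,j} - mean_j), with n-1 = 4:
  s[A,A] = ((-1.2)·(-1.2) + (-1.2)·(-1.2) + (-1.2)·(-1.2) + (4.8)·(4.8) + (-1.2)·(-1.2)) / 4 = 28.8/4 = 7.2
  s[A,B] = ((-1.2)·(1) + (-1.2)·(1) + (-1.2)·(-1) + (4.8)·(1) + (-1.2)·(-2)) / 4 = 6/4 = 1.5
  s[A,C] = ((-1.2)·(-2.8) + (-1.2)·(-2.8) + (-1.2)·(1.2) + (4.8)·(3.2) + (-1.2)·(1.2)) / 4 = 19.2/4 = 4.8
  s[B,B] = ((1)·(1) + (1)·(1) + (-1)·(-1) + (1)·(1) + (-2)·(-2)) / 4 = 8/4 = 2
  s[B,C] = ((1)·(-2.8) + (1)·(-2.8) + (-1)·(1.2) + (1)·(3.2) + (-2)·(1.2)) / 4 = -6/4 = -1.5
  s[C,C] = ((-2.8)·(-2.8) + (-2.8)·(-2.8) + (1.2)·(1.2) + (3.2)·(3.2) + (1.2)·(1.2)) / 4 = 28.8/4 = 7.2
  Sample standard deviations s_i = √(s[i,i]):
  s(A) = √(7.2) = 2.6833
  s(B) = √(2) = 1.4142
  s(C) = √(7.2) = 2.6833

Step 3 — r_{ij} = s_{ij} / (s_i · s_j):
  r[A,A] = 1 (diagonal).
  r[A,B] = 1.5 / (2.6833 · 1.4142) = 1.5 / 3.7947 = 0.3953
  r[A,C] = 4.8 / (2.6833 · 2.6833) = 4.8 / 7.2 = 0.6667
  r[B,B] = 1 (diagonal).
  r[B,C] = -1.5 / (1.4142 · 2.6833) = -1.5 / 3.7947 = -0.3953
  r[C,C] = 1 (diagonal).

R is symmetric with unit diagonal. Assembling:

R = [[1, 0.3953, 0.6667],
 [0.3953, 1, -0.3953],
 [0.6667, -0.3953, 1]]


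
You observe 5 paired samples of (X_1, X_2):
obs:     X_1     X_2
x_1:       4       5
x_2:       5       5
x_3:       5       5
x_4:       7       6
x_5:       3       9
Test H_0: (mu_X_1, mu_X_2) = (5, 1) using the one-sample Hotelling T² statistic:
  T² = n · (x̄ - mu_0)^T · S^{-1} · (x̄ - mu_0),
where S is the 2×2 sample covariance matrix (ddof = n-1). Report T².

Step 1 — sample mean vector:
  mean(X_1) = (4 + 5 + 5 + 7 + 3) / 5 = 24/5 = 4.8
  mean(X_2) = (5 + 5 + 5 + 6 + 9) / 5 = 30/5 = 6
  x̄ = (4.8, 6),  deviation x̄ - mu_0 = (4.8, 6) - (5, 1) = (-0.2, 5).

Step 2 — sample covariance matrix, S[i,j] = (1/(n-1)) · Σ_k (x_{k,i} - mean_i) · (x_{k,j} - mean_j), divisor n-1 = 4:
  S[X_1,X_1] = ((-0.8)·(-0.8) + (0.2)·(0.2) + (0.2)·(0.2) + (2.2)·(2.2) + (-1.8)·(-1.8)) / 4 = 8.8/4 = 2.2
  S[X_1,X_2] = ((-0.8)·(-1) + (0.2)·(-1) + (0.2)·(-1) + (2.2)·(0) + (-1.8)·(3)) / 4 = -5/4 = -1.25
  S[X_2,X_2] = ((-1)·(-1) + (-1)·(-1) + (-1)·(-1) + (0)·(0) + (3)·(3)) / 4 = 12/4 = 3
  S = [[2.2, -1.25],
 [-1.25, 3]].

Step 3 — invert S. det(S) = 2.2·3 - (-1.25)² = 5.0375.
  S^{-1} = (1/det) · [[d, -b], [-b, a]] = [[0.5955, 0.2481],
 [0.2481, 0.4367]].

Step 4 — quadratic form (x̄ - mu_0)^T · S^{-1} · (x̄ - mu_0):
  S^{-1} · (x̄ - mu_0) = (1.1216, 2.134),
  (x̄ - mu_0)^T · [...] = (-0.2)·(1.1216) + (5)·(2.134) = 10.4457.

Step 5 — scale by n: T² = 5 · 10.4457 = 52.2283.

T² ≈ 52.2283


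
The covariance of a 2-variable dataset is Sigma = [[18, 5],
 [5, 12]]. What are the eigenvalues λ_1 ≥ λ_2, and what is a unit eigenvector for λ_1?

Step 1 — characteristic polynomial of 2×2 Sigma:
  det(Sigma - λI) = λ² - trace · λ + det = 0.
  trace = 18 + 12 = 30, det = 18·12 - (5)² = 191.
Step 2 — discriminant:
  Δ = trace² - 4·det = 900 - 764 = 136.
Step 3 — eigenvalues:
  λ = (trace ± √Δ)/2 = (30 ± 11.6619)/2,
  λ_1 = 20.831,  λ_2 = 9.169.

Step 4 — unit eigenvector for λ_1: solve (Sigma - λ_1 I)v = 0. First row:
  (18 - 20.831)·v_x + (5)·v_y = 0, i.e. (-2.831)·v_x + (5)·v_y = 0,
  so v ∝ (b, λ_1 - a) = (5, 2.831) = u.
  ||u|| = √((5)² + (2.831)²) = √(33.0143) ≈ 5.7458,
  v_1 = u/||u|| ≈ (0.8702, 0.4927) (||v_1|| = 1).

λ_1 = 20.831,  λ_2 = 9.169;  v_1 ≈ (0.8702, 0.4927)


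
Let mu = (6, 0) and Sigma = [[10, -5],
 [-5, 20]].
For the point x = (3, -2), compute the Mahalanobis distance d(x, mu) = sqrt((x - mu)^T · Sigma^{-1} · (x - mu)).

Step 1 — centre the observation: (x - mu) = (-3, -2).

Step 2 — invert Sigma. det(Sigma) = 10·20 - (-5)² = 175.
  Sigma^{-1} = (1/det) · [[d, -b], [-b, a]] = [[0.1143, 0.0286],
 [0.0286, 0.0571]].

Step 3 — form the quadratic (x - mu)^T · Sigma^{-1} · (x - mu):
  Sigma^{-1} · (x - mu) = (-0.4, -0.2).
  (x - mu)^T · [Sigma^{-1} · (x - mu)] = (-3)·(-0.4) + (-2)·(-0.2) = 1.6.

Step 4 — take square root: d = √(1.6) ≈ 1.2649.

d(x, mu) = √(1.6) ≈ 1.2649


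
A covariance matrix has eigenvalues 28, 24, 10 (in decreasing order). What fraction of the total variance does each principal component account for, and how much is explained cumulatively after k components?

Step 1 — total variance = trace(Sigma) = Σ λ_i = 28 + 24 + 10 = 62.

Step 2 — fraction explained by component i = λ_i / Σ λ:
  PC1: 28/62 = 0.4516
  PC2: 24/62 = 0.3871
  PC3: 10/62 = 0.1613

Step 3 — cumulative fraction after k components = (λ_1 + ... + λ_k) / Σ λ:
  k = 1: 28/62 = 0.4516
  k = 2: (28 + 24)/62 = 52/62 = 0.8387
  k = 3: (28 + 24 + 10)/62 = 62/62 = 1

Summary (fraction, with percent):

explained: PC1 0.4516 (45.16%), PC2 0.3871 (38.71%), PC3 0.1613 (16.13%);  cumulative: 0.4516, 0.8387, 1


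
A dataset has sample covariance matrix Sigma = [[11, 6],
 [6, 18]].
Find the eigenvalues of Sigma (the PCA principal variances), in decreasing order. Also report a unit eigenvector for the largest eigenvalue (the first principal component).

Step 1 — characteristic polynomial of 2×2 Sigma:
  det(Sigma - λI) = λ² - trace · λ + det = 0.
  trace = 11 + 18 = 29, det = 11·18 - (6)² = 162.
Step 2 — discriminant:
  Δ = trace² - 4·det = 841 - 648 = 193.
Step 3 — eigenvalues:
  λ = (trace ± √Δ)/2 = (29 ± 13.8924)/2,
  λ_1 = 21.4462,  λ_2 = 7.5538.

Step 4 — unit eigenvector for λ_1: solve (Sigma - λ_1 I)v = 0. First row:
  (11 - 21.4462)·v_x + (6)·v_y = 0, i.e. (-10.4462)·v_x + (6)·v_y = 0,
  so v ∝ (b, λ_1 - a) = (6, 10.4462) = u.
  ||u|| = √((6)² + (10.4462)²) = √(145.1236) ≈ 12.0467,
  v_1 = u/||u|| ≈ (0.4981, 0.8671) (||v_1|| = 1).

λ_1 = 21.4462,  λ_2 = 7.5538;  v_1 ≈ (0.4981, 0.8671)


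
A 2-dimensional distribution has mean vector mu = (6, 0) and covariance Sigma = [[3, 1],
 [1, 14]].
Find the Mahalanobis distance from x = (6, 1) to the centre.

Step 1 — centre the observation: (x - mu) = (0, 1).

Step 2 — invert Sigma. det(Sigma) = 3·14 - (1)² = 41.
  Sigma^{-1} = (1/det) · [[d, -b], [-b, a]] = [[0.3415, -0.0244],
 [-0.0244, 0.0732]].

Step 3 — form the quadratic (x - mu)^T · Sigma^{-1} · (x - mu):
  Sigma^{-1} · (x - mu) = (-0.0244, 0.0732).
  (x - mu)^T · [Sigma^{-1} · (x - mu)] = (0)·(-0.0244) + (1)·(0.0732) = 0.0732.

Step 4 — take square root: d = √(0.0732) ≈ 0.2705.

d(x, mu) = √(0.0732) ≈ 0.2705


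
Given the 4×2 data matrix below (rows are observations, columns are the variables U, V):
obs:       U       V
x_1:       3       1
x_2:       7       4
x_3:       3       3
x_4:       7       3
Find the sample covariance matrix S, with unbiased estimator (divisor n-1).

Step 1 — column means:
  mean(U) = (3 + 7 + 3 + 7) / 4 = 20/4 = 5
  mean(V) = (1 + 4 + 3 + 3) / 4 = 11/4 = 2.75

Step 2 — sample covariance S[i,j] = (1/(n-1)) · Σ_k (x_{k,i} - mean_i) · (x_{k,j} - mean_j), with n-1 = 3.
  S[U,U] = ((-2)·(-2) + (2)·(2) + (-2)·(-2) + (2)·(2)) / 3 = 16/3 = 5.3333
  S[U,V] = ((-2)·(-1.75) + (2)·(1.25) + (-2)·(0.25) + (2)·(0.25)) / 3 = 6/3 = 2
  S[V,V] = ((-1.75)·(-1.75) + (1.25)·(1.25) + (0.25)·(0.25) + (0.25)·(0.25)) / 3 = 4.75/3 = 1.5833

S is symmetric (S[j,i] = S[i,j]). Assembling:

S = [[5.3333, 2],
 [2, 1.5833]]


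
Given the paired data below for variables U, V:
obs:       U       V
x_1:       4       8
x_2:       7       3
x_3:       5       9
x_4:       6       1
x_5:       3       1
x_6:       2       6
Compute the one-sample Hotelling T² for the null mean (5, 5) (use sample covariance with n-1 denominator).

Step 1 — sample mean vector:
  mean(U) = (4 + 7 + 5 + 6 + 3 + 2) / 6 = 27/6 = 4.5
  mean(V) = (8 + 3 + 9 + 1 + 1 + 6) / 6 = 28/6 = 4.6667
  x̄ = (4.5, 4.6667),  deviation x̄ - mu_0 = (4.5, 4.6667) - (5, 5) = (-0.5, -0.3333).

Step 2 — sample covariance matrix, S[i,j] = (1/(n-1)) · Σ_k (x_{k,i} - mean_i) · (x_{k,j} - mean_j), divisor n-1 = 5:
  S[U,U] = ((-0.5)·(-0.5) + (2.5)·(2.5) + (0.5)·(0.5) + (1.5)·(1.5) + (-1.5)·(-1.5) + (-2.5)·(-2.5)) / 5 = 17.5/5 = 3.5
  S[U,V] = ((-0.5)·(3.3333) + (2.5)·(-1.6667) + (0.5)·(4.3333) + (1.5)·(-3.6667) + (-1.5)·(-3.6667) + (-2.5)·(1.3333)) / 5 = -7/5 = -1.4
  S[V,V] = ((3.3333)·(3.3333) + (-1.6667)·(-1.6667) + (4.3333)·(4.3333) + (-3.6667)·(-3.6667) + (-3.6667)·(-3.6667) + (1.3333)·(1.3333)) / 5 = 61.3333/5 = 12.2667
  S = [[3.5, -1.4],
 [-1.4, 12.2667]].

Step 3 — invert S. det(S) = 3.5·12.2667 - (-1.4)² = 40.9733.
  S^{-1} = (1/det) · [[d, -b], [-b, a]] = [[0.2994, 0.0342],
 [0.0342, 0.0854]].

Step 4 — quadratic form (x̄ - mu_0)^T · S^{-1} · (x̄ - mu_0):
  S^{-1} · (x̄ - mu_0) = (-0.1611, -0.0456),
  (x̄ - mu_0)^T · [...] = (-0.5)·(-0.1611) + (-0.3333)·(-0.0456) = 0.0957.

Step 5 — scale by n: T² = 6 · 0.0957 = 0.5744.

T² ≈ 0.5744


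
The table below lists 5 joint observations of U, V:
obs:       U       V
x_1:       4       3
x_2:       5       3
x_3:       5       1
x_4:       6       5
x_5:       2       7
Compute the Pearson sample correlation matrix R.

Step 1 — column means:
  mean(U) = (4 + 5 + 5 + 6 + 2) / 5 = 22/5 = 4.4
  mean(V) = (3 + 3 + 1 + 5 + 7) / 5 = 19/5 = 3.8

Step 2 — sample variances and covariances s[i,j] = (1/(n-1)) · Σ_k (x_{k,i} - mean_i) · (x_{k,j} - mean_j), with n-1 = 4:
  s[U,U] = ((-0.4)·(-0.4) + (0.6)·(0.6) + (0.6)·(0.6) + (1.6)·(1.6) + (-2.4)·(-2.4)) / 4 = 9.2/4 = 2.3
  s[U,V] = ((-0.4)·(-0.8) + (0.6)·(-0.8) + (0.6)·(-2.8) + (1.6)·(1.2) + (-2.4)·(3.2)) / 4 = -7.6/4 = -1.9
  s[V,V] = ((-0.8)·(-0.8) + (-0.8)·(-0.8) + (-2.8)·(-2.8) + (1.2)·(1.2) + (3.2)·(3.2)) / 4 = 20.8/4 = 5.2
  Sample standard deviations s_i = √(s[i,i]):
  s(U) = √(2.3) = 1.5166
  s(V) = √(5.2) = 2.2804

Step 3 — r_{ij} = s_{ij} / (s_i · s_j):
  r[U,U] = 1 (diagonal).
  r[U,V] = -1.9 / (1.5166 · 2.2804) = -1.9 / 3.4583 = -0.5494
  r[V,V] = 1 (diagonal).

R is symmetric with unit diagonal. Assembling:

R = [[1, -0.5494],
 [-0.5494, 1]]


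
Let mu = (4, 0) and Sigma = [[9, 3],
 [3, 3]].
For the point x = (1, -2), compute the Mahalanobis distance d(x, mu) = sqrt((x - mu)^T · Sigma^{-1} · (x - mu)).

Step 1 — centre the observation: (x - mu) = (-3, -2).

Step 2 — invert Sigma. det(Sigma) = 9·3 - (3)² = 18.
  Sigma^{-1} = (1/det) · [[d, -b], [-b, a]] = [[0.1667, -0.1667],
 [-0.1667, 0.5]].

Step 3 — form the quadratic (x - mu)^T · Sigma^{-1} · (x - mu):
  Sigma^{-1} · (x - mu) = (-0.1667, -0.5).
  (x - mu)^T · [Sigma^{-1} · (x - mu)] = (-3)·(-0.1667) + (-2)·(-0.5) = 1.5.

Step 4 — take square root: d = √(1.5) ≈ 1.2247.

d(x, mu) = √(1.5) ≈ 1.2247


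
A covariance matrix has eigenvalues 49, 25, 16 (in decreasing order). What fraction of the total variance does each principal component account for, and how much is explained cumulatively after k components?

Step 1 — total variance = trace(Sigma) = Σ λ_i = 49 + 25 + 16 = 90.

Step 2 — fraction explained by component i = λ_i / Σ λ:
  PC1: 49/90 = 0.5444
  PC2: 25/90 = 0.2778
  PC3: 16/90 = 0.1778

Step 3 — cumulative fraction after k components = (λ_1 + ... + λ_k) / Σ λ:
  k = 1: 49/90 = 0.5444
  k = 2: (49 + 25)/90 = 74/90 = 0.8222
  k = 3: (49 + 25 + 16)/90 = 90/90 = 1

Summary (fraction, with percent):

explained: PC1 0.5444 (54.44%), PC2 0.2778 (27.78%), PC3 0.1778 (17.78%);  cumulative: 0.5444, 0.8222, 1


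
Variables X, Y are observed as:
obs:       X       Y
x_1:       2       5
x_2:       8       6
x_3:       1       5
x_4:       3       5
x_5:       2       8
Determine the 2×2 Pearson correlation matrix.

Step 1 — column means:
  mean(X) = (2 + 8 + 1 + 3 + 2) / 5 = 16/5 = 3.2
  mean(Y) = (5 + 6 + 5 + 5 + 8) / 5 = 29/5 = 5.8

Step 2 — sample variances and covariances s[i,j] = (1/(n-1)) · Σ_k (x_{k,i} - mean_i) · (x_{k,j} - mean_j), with n-1 = 4:
  s[X,X] = ((-1.2)·(-1.2) + (4.8)·(4.8) + (-2.2)·(-2.2) + (-0.2)·(-0.2) + (-1.2)·(-1.2)) / 4 = 30.8/4 = 7.7
  s[X,Y] = ((-1.2)·(-0.8) + (4.8)·(0.2) + (-2.2)·(-0.8) + (-0.2)·(-0.8) + (-1.2)·(2.2)) / 4 = 1.2/4 = 0.3
  s[Y,Y] = ((-0.8)·(-0.8) + (0.2)·(0.2) + (-0.8)·(-0.8) + (-0.8)·(-0.8) + (2.2)·(2.2)) / 4 = 6.8/4 = 1.7
  Sample standard deviations s_i = √(s[i,i]):
  s(X) = √(7.7) = 2.7749
  s(Y) = √(1.7) = 1.3038

Step 3 — r_{ij} = s_{ij} / (s_i · s_j):
  r[X,X] = 1 (diagonal).
  r[X,Y] = 0.3 / (2.7749 · 1.3038) = 0.3 / 3.618 = 0.0829
  r[Y,Y] = 1 (diagonal).

R is symmetric with unit diagonal. Assembling:

R = [[1, 0.0829],
 [0.0829, 1]]


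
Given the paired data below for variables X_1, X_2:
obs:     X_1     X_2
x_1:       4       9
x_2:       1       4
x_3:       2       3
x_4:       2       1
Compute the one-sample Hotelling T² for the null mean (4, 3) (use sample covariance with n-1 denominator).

Step 1 — sample mean vector:
  mean(X_1) = (4 + 1 + 2 + 2) / 4 = 9/4 = 2.25
  mean(X_2) = (9 + 4 + 3 + 1) / 4 = 17/4 = 4.25
  x̄ = (2.25, 4.25),  deviation x̄ - mu_0 = (2.25, 4.25) - (4, 3) = (-1.75, 1.25).

Step 2 — sample covariance matrix, S[i,j] = (1/(n-1)) · Σ_k (x_{k,i} - mean_i) · (x_{k,j} - mean_j), divisor n-1 = 3:
  S[X_1,X_1] = ((1.75)·(1.75) + (-1.25)·(-1.25) + (-0.25)·(-0.25) + (-0.25)·(-0.25)) / 3 = 4.75/3 = 1.5833
  S[X_1,X_2] = ((1.75)·(4.75) + (-1.25)·(-0.25) + (-0.25)·(-1.25) + (-0.25)·(-3.25)) / 3 = 9.75/3 = 3.25
  S[X_2,X_2] = ((4.75)·(4.75) + (-0.25)·(-0.25) + (-1.25)·(-1.25) + (-3.25)·(-3.25)) / 3 = 34.75/3 = 11.5833
  S = [[1.5833, 3.25],
 [3.25, 11.5833]].

Step 3 — invert S. det(S) = 1.5833·11.5833 - (3.25)² = 7.7778.
  S^{-1} = (1/det) · [[d, -b], [-b, a]] = [[1.4893, -0.4179],
 [-0.4179, 0.2036]].

Step 4 — quadratic form (x̄ - mu_0)^T · S^{-1} · (x̄ - mu_0):
  S^{-1} · (x̄ - mu_0) = (-3.1286, 0.9857),
  (x̄ - mu_0)^T · [...] = (-1.75)·(-3.1286) + (1.25)·(0.9857) = 6.7071.

Step 5 — scale by n: T² = 4 · 6.7071 = 26.8286.

T² ≈ 26.8286


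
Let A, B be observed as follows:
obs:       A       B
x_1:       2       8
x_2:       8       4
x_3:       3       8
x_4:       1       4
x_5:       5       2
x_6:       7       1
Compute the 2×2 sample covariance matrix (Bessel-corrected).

Step 1 — column means:
  mean(A) = (2 + 8 + 3 + 1 + 5 + 7) / 6 = 26/6 = 4.3333
  mean(B) = (8 + 4 + 8 + 4 + 2 + 1) / 6 = 27/6 = 4.5

Step 2 — sample covariance S[i,j] = (1/(n-1)) · Σ_k (x_{k,i} - mean_i) · (x_{k,j} - mean_j), with n-1 = 5.
  S[A,A] = ((-2.3333)·(-2.3333) + (3.6667)·(3.6667) + (-1.3333)·(-1.3333) + (-3.3333)·(-3.3333) + (0.6667)·(0.6667) + (2.6667)·(2.6667)) / 5 = 39.3333/5 = 7.8667
  S[A,B] = ((-2.3333)·(3.5) + (3.6667)·(-0.5) + (-1.3333)·(3.5) + (-3.3333)·(-0.5) + (0.6667)·(-2.5) + (2.6667)·(-3.5)) / 5 = -24/5 = -4.8
  S[B,B] = ((3.5)·(3.5) + (-0.5)·(-0.5) + (3.5)·(3.5) + (-0.5)·(-0.5) + (-2.5)·(-2.5) + (-3.5)·(-3.5)) / 5 = 43.5/5 = 8.7

S is symmetric (S[j,i] = S[i,j]). Assembling:

S = [[7.8667, -4.8],
 [-4.8, 8.7]]


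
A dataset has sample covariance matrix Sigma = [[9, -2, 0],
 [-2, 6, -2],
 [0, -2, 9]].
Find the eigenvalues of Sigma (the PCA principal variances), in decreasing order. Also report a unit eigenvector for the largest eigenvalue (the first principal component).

Step 1 — characteristic polynomial p(λ) = det(λI - Sigma) = λ³ - tr·λ² + c_1·λ - det, where tr = trace, c_1 = sum of the principal 2×2 minors, det = det(Sigma):
  tr = 9 + 6 + 9 = 24,
  c_1 = (9·6 - (-2)²) + (9·9 - (0)²) + (6·9 - (-2)²) = 50 + 81 + 50 = 181,
  det = 9·(6·9 - (-2)²) - (-2)·((-2)·9 - (-2)·(0)) + (0)·((-2)·(-2) - 6·(0)) = 9·(50) - (-2)·(-18) + (0)·(4) = 414.
  So p(λ) = λ³ - 24λ² + 181λ - 414.
Step 2 — look for an integer root (rational root theorem: any rational root is an integer divisor of 414). Testing λ = 9:
  p(9) = 729 - 1944 + 1629 - 414 = 0  ✓
  Dividing out (λ - 9): p(λ) = (λ - 9)(λ² - 15λ + 46).
Step 3 — remaining eigenvalues from the quadratic λ² - 15λ + 46 = 0:
  Δ = 15² - 4·46 = 225 - 184 = 41,  λ = (15 ± √41)/2 = (15 ± 6.4031)/2 ≈ 10.7016 or 4.2984.
  Sorted: λ_1 = 10.7016,  λ_2 = 9,  λ_3 = 4.2984  (check: sum = 24 = tr ✓).

Step 4 — unit eigenvector for λ_1 ≈ 10.7016: v spans the null space of (Sigma - λ_1 I), whose rows are
  r_1 = (-1.7016, -2, 0),  r_2 = (-2, -4.7016, -2),  r_3 = (0, -2, -1.7016).
  v is orthogonal to every row, so take v ∝ r_1 × r_2 = ((-2)·(-2) - (0)·(-4.7016), (0)·(-2) - (-1.7016)·(-2), (-1.7016)·(-4.7016) - (-2)·(-2)) ≈ (4, -3.4031, 4).
  Let u = (4, -3.4031, 4).
  ||u|| = √((4)² + (-3.4031)² + (4)²) = √(43.5813) ≈ 6.6016,  v_1 = u/||u|| ≈ (0.6059, -0.5155, 0.6059) (||v_1|| = 1).

λ_1 = 10.7016,  λ_2 = 9,  λ_3 = 4.2984;  v_1 ≈ (0.6059, -0.5155, 0.6059)


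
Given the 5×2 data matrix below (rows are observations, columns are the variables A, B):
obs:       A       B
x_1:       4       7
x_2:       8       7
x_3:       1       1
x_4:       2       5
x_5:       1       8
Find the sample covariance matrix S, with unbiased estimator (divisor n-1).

Step 1 — column means:
  mean(A) = (4 + 8 + 1 + 2 + 1) / 5 = 16/5 = 3.2
  mean(B) = (7 + 7 + 1 + 5 + 8) / 5 = 28/5 = 5.6

Step 2 — sample covariance S[i,j] = (1/(n-1)) · Σ_k (x_{k,i} - mean_i) · (x_{k,j} - mean_j), with n-1 = 4.
  S[A,A] = ((0.8)·(0.8) + (4.8)·(4.8) + (-2.2)·(-2.2) + (-1.2)·(-1.2) + (-2.2)·(-2.2)) / 4 = 34.8/4 = 8.7
  S[A,B] = ((0.8)·(1.4) + (4.8)·(1.4) + (-2.2)·(-4.6) + (-1.2)·(-0.6) + (-2.2)·(2.4)) / 4 = 13.4/4 = 3.35
  S[B,B] = ((1.4)·(1.4) + (1.4)·(1.4) + (-4.6)·(-4.6) + (-0.6)·(-0.6) + (2.4)·(2.4)) / 4 = 31.2/4 = 7.8

S is symmetric (S[j,i] = S[i,j]). Assembling:

S = [[8.7, 3.35],
 [3.35, 7.8]]


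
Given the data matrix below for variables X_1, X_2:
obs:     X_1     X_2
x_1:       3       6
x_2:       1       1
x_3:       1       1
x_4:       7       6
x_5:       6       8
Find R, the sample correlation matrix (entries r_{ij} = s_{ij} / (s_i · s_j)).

Step 1 — column means:
  mean(X_1) = (3 + 1 + 1 + 7 + 6) / 5 = 18/5 = 3.6
  mean(X_2) = (6 + 1 + 1 + 6 + 8) / 5 = 22/5 = 4.4

Step 2 — sample variances and covariances s[i,j] = (1/(n-1)) · Σ_k (x_{k,i} - mean_i) · (x_{k,j} - mean_j), with n-1 = 4:
  s[X_1,X_1] = ((-0.6)·(-0.6) + (-2.6)·(-2.6) + (-2.6)·(-2.6) + (3.4)·(3.4) + (2.4)·(2.4)) / 4 = 31.2/4 = 7.8
  s[X_1,X_2] = ((-0.6)·(1.6) + (-2.6)·(-3.4) + (-2.6)·(-3.4) + (3.4)·(1.6) + (2.4)·(3.6)) / 4 = 30.8/4 = 7.7
  s[X_2,X_2] = ((1.6)·(1.6) + (-3.4)·(-3.4) + (-3.4)·(-3.4) + (1.6)·(1.6) + (3.6)·(3.6)) / 4 = 41.2/4 = 10.3
  Sample standard deviations s_i = √(s[i,i]):
  s(X_1) = √(7.8) = 2.7928
  s(X_2) = √(10.3) = 3.2094

Step 3 — r_{ij} = s_{ij} / (s_i · s_j):
  r[X_1,X_1] = 1 (diagonal).
  r[X_1,X_2] = 7.7 / (2.7928 · 3.2094) = 7.7 / 8.9633 = 0.8591
  r[X_2,X_2] = 1 (diagonal).

R is symmetric with unit diagonal. Assembling:

R = [[1, 0.8591],
 [0.8591, 1]]


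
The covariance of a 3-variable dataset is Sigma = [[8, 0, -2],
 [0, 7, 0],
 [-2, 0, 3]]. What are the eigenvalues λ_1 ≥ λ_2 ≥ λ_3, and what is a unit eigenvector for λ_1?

Step 1 — characteristic polynomial p(λ) = det(λI - Sigma) = λ³ - tr·λ² + c_1·λ - det, where tr = trace, c_1 = sum of the principal 2×2 minors, det = det(Sigma):
  tr = 8 + 7 + 3 = 18,
  c_1 = (8·7 - (0)²) + (8·3 - (-2)²) + (7·3 - (0)²) = 56 + 20 + 21 = 97,
  det = 8·(7·3 - (0)²) - (0)·((0)·3 - (0)·(-2)) + (-2)·((0)·(0) - 7·(-2)) = 8·(21) - (0)·(0) + (-2)·(14) = 140.
  So p(λ) = λ³ - 18λ² + 97λ - 140.
Step 2 — look for an integer root (rational root theorem: any rational root is an integer divisor of 140). Testing λ = 7:
  p(7) = 343 - 882 + 679 - 140 = 0  ✓
  Dividing out (λ - 7): p(λ) = (λ - 7)(λ² - 11λ + 20).
Step 3 — remaining eigenvalues from the quadratic λ² - 11λ + 20 = 0:
  Δ = 11² - 4·20 = 121 - 80 = 41,  λ = (11 ± √41)/2 = (11 ± 6.4031)/2 ≈ 8.7016 or 2.2984.
  Sorted: λ_1 = 8.7016,  λ_2 = 7,  λ_3 = 2.2984  (check: sum = 18 = tr ✓).

Step 4 — unit eigenvector for λ_1 ≈ 8.7016: v spans the null space of (Sigma - λ_1 I), whose rows are
  r_1 = (-0.7016, 0, -2),  r_2 = (0, -1.7016, 0),  r_3 = (-2, 0, -5.7016).
  v is orthogonal to every row, so take v ∝ r_1 × r_2 = ((0)·(0) - (-2)·(-1.7016), (-2)·(0) - (-0.7016)·(0), (-0.7016)·(-1.7016) - (0)·(0)) ≈ (-3.4031, 0, 1.1938).
  Rescale (multiply by -1 so the first nonzero entry is positive): u = (3.4031, 0, -1.1938).
  ||u|| = √((3.4031)² + (0)² + (-1.1938)²) = √(13.0063) ≈ 3.6064,  v_1 = u/||u|| ≈ (0.9436, 0, -0.331) (||v_1|| = 1).

λ_1 = 8.7016,  λ_2 = 7,  λ_3 = 2.2984;  v_1 ≈ (0.9436, 0, -0.331)


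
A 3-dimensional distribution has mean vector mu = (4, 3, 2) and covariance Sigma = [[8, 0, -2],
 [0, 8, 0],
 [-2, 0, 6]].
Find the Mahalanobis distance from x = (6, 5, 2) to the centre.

Step 1 — centre the observation: (x - mu) = (2, 2, 0).

Step 2 — invert Sigma (cofactor / det for 3×3, or solve directly):
  Sigma^{-1} = [[0.1364, 0, 0.0455],
 [0, 0.125, 0],
 [0.0455, 0, 0.1818]].

Step 3 — form the quadratic (x - mu)^T · Sigma^{-1} · (x - mu):
  Sigma^{-1} · (x - mu) = (0.2727, 0.25, 0.0909).
  (x - mu)^T · [Sigma^{-1} · (x - mu)] = (2)·(0.2727) + (2)·(0.25) + (0)·(0.0909) = 1.0455.

Step 4 — take square root: d = √(1.0455) ≈ 1.0225.

d(x, mu) = √(1.0455) ≈ 1.0225


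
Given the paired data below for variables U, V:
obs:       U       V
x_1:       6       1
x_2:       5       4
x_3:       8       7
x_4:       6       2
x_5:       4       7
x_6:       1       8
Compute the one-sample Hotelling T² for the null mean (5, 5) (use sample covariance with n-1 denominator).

Step 1 — sample mean vector:
  mean(U) = (6 + 5 + 8 + 6 + 4 + 1) / 6 = 30/6 = 5
  mean(V) = (1 + 4 + 7 + 2 + 7 + 8) / 6 = 29/6 = 4.8333
  x̄ = (5, 4.8333),  deviation x̄ - mu_0 = (5, 4.8333) - (5, 5) = (0, -0.1667).

Step 2 — sample covariance matrix, S[i,j] = (1/(n-1)) · Σ_k (x_{k,i} - mean_i) · (x_{k,j} - mean_j), divisor n-1 = 5:
  S[U,U] = ((1)·(1) + (0)·(0) + (3)·(3) + (1)·(1) + (-1)·(-1) + (-4)·(-4)) / 5 = 28/5 = 5.6
  S[U,V] = ((1)·(-3.8333) + (0)·(-0.8333) + (3)·(2.1667) + (1)·(-2.8333) + (-1)·(2.1667) + (-4)·(3.1667)) / 5 = -15/5 = -3
  S[V,V] = ((-3.8333)·(-3.8333) + (-0.8333)·(-0.8333) + (2.1667)·(2.1667) + (-2.8333)·(-2.8333) + (2.1667)·(2.1667) + (3.1667)·(3.1667)) / 5 = 42.8333/5 = 8.5667
  S = [[5.6, -3],
 [-3, 8.5667]].

Step 3 — invert S. det(S) = 5.6·8.5667 - (-3)² = 38.9733.
  S^{-1} = (1/det) · [[d, -b], [-b, a]] = [[0.2198, 0.077],
 [0.077, 0.1437]].

Step 4 — quadratic form (x̄ - mu_0)^T · S^{-1} · (x̄ - mu_0):
  S^{-1} · (x̄ - mu_0) = (-0.0128, -0.0239),
  (x̄ - mu_0)^T · [...] = (0)·(-0.0128) + (-0.1667)·(-0.0239) = 0.004.

Step 5 — scale by n: T² = 6 · 0.004 = 0.0239.

T² ≈ 0.0239


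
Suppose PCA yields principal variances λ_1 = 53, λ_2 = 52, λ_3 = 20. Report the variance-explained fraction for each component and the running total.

Step 1 — total variance = trace(Sigma) = Σ λ_i = 53 + 52 + 20 = 125.

Step 2 — fraction explained by component i = λ_i / Σ λ:
  PC1: 53/125 = 0.424
  PC2: 52/125 = 0.416
  PC3: 20/125 = 0.16

Step 3 — cumulative fraction after k components = (λ_1 + ... + λ_k) / Σ λ:
  k = 1: 53/125 = 0.424
  k = 2: (53 + 52)/125 = 105/125 = 0.84
  k = 3: (53 + 52 + 20)/125 = 125/125 = 1

Summary (fraction, with percent):

explained: PC1 0.424 (42.4%), PC2 0.416 (41.6%), PC3 0.16 (16%);  cumulative: 0.424, 0.84, 1


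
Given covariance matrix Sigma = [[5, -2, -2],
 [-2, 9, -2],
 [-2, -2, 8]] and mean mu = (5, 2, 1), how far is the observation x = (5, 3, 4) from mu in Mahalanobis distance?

Step 1 — centre the observation: (x - mu) = (0, 1, 3).

Step 2 — invert Sigma (cofactor / det for 3×3, or solve directly):
  Sigma^{-1} = [[0.2656, 0.0781, 0.0859],
 [0.0781, 0.1406, 0.0547],
 [0.0859, 0.0547, 0.1602]].

Step 3 — form the quadratic (x - mu)^T · Sigma^{-1} · (x - mu):
  Sigma^{-1} · (x - mu) = (0.3359, 0.3047, 0.5352).
  (x - mu)^T · [Sigma^{-1} · (x - mu)] = (0)·(0.3359) + (1)·(0.3047) + (3)·(0.5352) = 1.9102.

Step 4 — take square root: d = √(1.9102) ≈ 1.3821.

d(x, mu) = √(1.9102) ≈ 1.3821
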